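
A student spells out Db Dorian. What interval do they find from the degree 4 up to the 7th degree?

Spelling Db Dorian: Db Eb Fb Gb Ab Bb Cb.
The degree 4 is Gb and the scale degree 7 is Cb.
From Gb to Cb is 5 semitones, exactly the perfect fourth.

perfect fourth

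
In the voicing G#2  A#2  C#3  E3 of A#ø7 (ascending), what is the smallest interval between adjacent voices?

Adjacent intervals: G#2→A#2 = major second; A#2→C#3 = minor third; C#3→E3 = minor third.
The smallest is G#2 to A#2, a major second (2 semitones).

major second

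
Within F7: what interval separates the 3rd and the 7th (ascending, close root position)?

d5

F7: F A C Eb.
3rd = A; 7th = Eb.
5 letter names make it a fifth; at 6 semitones (a half step narrower than perfect) the quality is diminished.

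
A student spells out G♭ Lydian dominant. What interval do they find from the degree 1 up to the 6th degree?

The scale runs G♭ A♭ B♭ C D♭ E♭ F♭.
Degree 1 = G♭; degree 6 = E♭.
Counting 6 letters and 9 half steps from G♭ gives a major sixth.

major sixth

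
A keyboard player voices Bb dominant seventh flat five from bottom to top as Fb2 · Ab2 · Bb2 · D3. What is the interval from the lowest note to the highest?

The outer voices are Fb2 and D3.
From Fb to D: 10 semitones over a sixth = augmented.

augmented sixth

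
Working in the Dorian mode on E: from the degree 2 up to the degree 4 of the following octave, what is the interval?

minor 10th

E dorian: E F# G A B C# D.
That puts F# below A.
From F# to A: 15 semitones over a tenth = minor.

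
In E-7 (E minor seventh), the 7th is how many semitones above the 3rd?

7

Spelling the chord: E-G-B-D.
G to D is a perfect fifth: 7 semitones.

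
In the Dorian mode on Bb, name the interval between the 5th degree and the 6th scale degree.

major second

The scale runs Bb C Db Eb F G Ab.
So we need the interval from F up to G.
From F to G is 2 semitones, exactly the major second.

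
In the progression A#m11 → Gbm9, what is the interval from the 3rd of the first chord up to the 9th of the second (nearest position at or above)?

diminished 6th

The 3rd of A#m11 is C#; the 9th of Gbm9 is Ab.
From C# to Ab: 7 semitones over a sixth = diminished.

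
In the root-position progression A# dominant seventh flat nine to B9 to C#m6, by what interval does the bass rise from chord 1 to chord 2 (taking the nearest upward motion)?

The roots are A# and B.
From A# to B: 1 semitone over a second = minor.

m2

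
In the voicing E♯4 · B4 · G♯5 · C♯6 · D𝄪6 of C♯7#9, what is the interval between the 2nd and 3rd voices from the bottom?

major sixth

Those voices are B4 and G♯5.
From B to G♯ is 9 semitones, exactly the major sixth.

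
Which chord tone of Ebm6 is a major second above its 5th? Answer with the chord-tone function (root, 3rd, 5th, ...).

6th

The chord tones of Ebmin6 are Eb-Gb-Bb-C.
The 5th is Bb. A major second above Bb is C.
C is the chord's 6th.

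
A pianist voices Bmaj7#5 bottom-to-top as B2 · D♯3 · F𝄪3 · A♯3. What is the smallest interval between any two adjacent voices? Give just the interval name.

minor 3rd

Adjacent intervals: B2→D♯3 = major third; D♯3→F𝄪3 = major third; F𝄪3→A♯3 = minor third.
The smallest is F𝄪3 to A♯3, a minor third (3 semitones).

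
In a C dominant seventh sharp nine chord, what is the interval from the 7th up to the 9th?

augmented 3rd

C7#9 is spelled C–E–G–Bb–D#.
That puts Bb below D#.
Bb up to D# is 5 semitones, a half step wider than a major third, so the interval is augmented.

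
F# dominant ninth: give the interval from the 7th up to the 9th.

major 3rd

F#9: F#-A#-C#-E-G#.
So we need the interval from E up to G#.
From E to G# is 4 semitones, exactly the major third.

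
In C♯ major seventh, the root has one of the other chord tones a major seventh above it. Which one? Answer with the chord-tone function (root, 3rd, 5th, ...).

7th

Spelling the chord: C♯-E♯-G♯-B♯.
The root is C♯. A major seventh above C♯ is B♯.
B♯ is the chord's 7th.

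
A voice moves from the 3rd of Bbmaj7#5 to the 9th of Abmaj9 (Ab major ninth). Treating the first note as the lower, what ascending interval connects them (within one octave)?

minor sixth

Bbmaj7#5 has D as its 3rd, and Abmaj9 (Ab major ninth) has Bb as its 9th.
From D to Bb: 8 semitones over a sixth = minor.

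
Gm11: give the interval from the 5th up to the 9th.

Gm11 is spelled G-Bb-D-F-A-C.
That puts D below A.
From D to A is 7 semitones, exactly the perfect fifth.

P5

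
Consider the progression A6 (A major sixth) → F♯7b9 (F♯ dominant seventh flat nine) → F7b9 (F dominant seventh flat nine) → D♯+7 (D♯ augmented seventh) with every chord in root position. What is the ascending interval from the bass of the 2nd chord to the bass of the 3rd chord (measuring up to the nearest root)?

diminished octave

The roots are F♯ and F.
F♯ up to F is 11 semitones, a half step narrower than a perfect octave, so the interval is diminished.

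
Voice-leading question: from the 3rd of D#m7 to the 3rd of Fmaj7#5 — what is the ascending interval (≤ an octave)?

m3

The 3rd of D#m7 is F#; the 3rd of Fmaj7#5 is A.
3 letter names make it a third; at 3 semitones (a half step narrower than major) the quality is minor.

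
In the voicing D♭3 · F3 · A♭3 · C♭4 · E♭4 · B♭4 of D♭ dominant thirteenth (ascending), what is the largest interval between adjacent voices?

P5

Adjacent intervals: D♭3→F3 = major third; F3→A♭3 = minor third; A♭3→C♭4 = minor third; C♭4→E♭4 = major third; E♭4→B♭4 = perfect fifth.
The largest is E♭4 to B♭4, a perfect fifth (7 semitones).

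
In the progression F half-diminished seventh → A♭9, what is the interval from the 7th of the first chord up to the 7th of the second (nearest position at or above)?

F half-diminished seventh has E♭ as its 7th, and A♭9 has G♭ as its 7th.
E♭ up to G♭ is 3 semitones, a half step narrower than a major third, so the interval is minor.

minor third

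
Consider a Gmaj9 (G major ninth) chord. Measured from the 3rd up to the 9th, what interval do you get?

minor seventh

The chord tones of Gmaj9 (G major ninth) are G-B-D-F#-A.
So we need the interval from B up to A.
7 letter names make it a seventh; at 10 semitones (a half step narrower than major) the quality is minor.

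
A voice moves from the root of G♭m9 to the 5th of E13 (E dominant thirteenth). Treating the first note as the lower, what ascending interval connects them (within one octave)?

A3

The root of G♭m9 is G♭; the 5th of E13 (E dominant thirteenth) is B.
3 letter names make it a third; at 5 semitones (a half step wider than major) the quality is augmented.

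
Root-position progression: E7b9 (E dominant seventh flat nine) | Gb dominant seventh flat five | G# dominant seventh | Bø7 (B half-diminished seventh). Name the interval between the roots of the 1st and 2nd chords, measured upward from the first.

The roots are E and Gb.
From E to Gb: 2 semitones over a third = diminished.

diminished 3rd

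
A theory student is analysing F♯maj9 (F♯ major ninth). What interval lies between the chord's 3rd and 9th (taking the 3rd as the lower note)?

m7

The chord tones of F♯maj9 are F♯–A♯–C♯–E♯–G♯.
That puts A♯ below G♯.
A♯ up to G♯ is 10 semitones, a half step narrower than a major seventh, so the interval is minor.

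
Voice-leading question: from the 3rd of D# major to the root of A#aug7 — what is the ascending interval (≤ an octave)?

The 3rd of D# major is F##; the root of A#aug7 is A#.
3 letter names make it a third; at 3 semitones (a half step narrower than major) the quality is minor.

minor 3rd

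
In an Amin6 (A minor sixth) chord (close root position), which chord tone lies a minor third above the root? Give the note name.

C

The chord tones of Am6 are A-C-E-F♯.
The root is A. A minor third above A is C.
C is the chord's 3rd.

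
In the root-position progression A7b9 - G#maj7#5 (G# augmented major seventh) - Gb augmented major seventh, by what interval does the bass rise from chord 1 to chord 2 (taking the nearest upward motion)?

major seventh

The roots are A and G#.
Counting 7 letters and 11 half steps from A gives a major seventh.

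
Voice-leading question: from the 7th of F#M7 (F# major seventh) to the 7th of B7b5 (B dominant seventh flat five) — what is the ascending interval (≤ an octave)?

diminished fourth

F#M7 (F# major seventh) has E# as its 7th, and B7b5 (B dominant seventh flat five) has A as its 7th.
From E# to A: 4 semitones over a fourth = diminished.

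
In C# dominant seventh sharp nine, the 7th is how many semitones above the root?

10

The chord tones of C#7#9 are C# E# G# B D##.
C# to B is a minor seventh: 10 semitones.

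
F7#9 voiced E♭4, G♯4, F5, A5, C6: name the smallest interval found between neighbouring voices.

Adjacent intervals: E♭4→G♯4 = augmented third; G♯4→F5 = diminished seventh; F5→A5 = major third; A5→C6 = minor third.
The smallest is A5 to C6, a minor third (3 semitones).

minor third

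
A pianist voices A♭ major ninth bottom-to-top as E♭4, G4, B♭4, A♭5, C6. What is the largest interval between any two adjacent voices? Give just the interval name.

m7

Adjacent intervals: E♭4→G4 = major third; G4→B♭4 = minor third; B♭4→A♭5 = minor seventh; A♭5→C6 = major third.
The largest is B♭4 to A♭5, a minor seventh (10 semitones).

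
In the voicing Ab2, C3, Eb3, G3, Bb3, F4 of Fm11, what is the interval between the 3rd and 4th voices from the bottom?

major 3rd

Those voices are Eb3 and G3.
Counting 3 letters and 4 half steps from Eb gives a major third.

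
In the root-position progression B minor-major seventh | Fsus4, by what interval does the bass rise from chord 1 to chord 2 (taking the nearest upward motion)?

d5

The roots are B and F.
B up to F is 6 semitones, a half step narrower than a perfect fifth, so the interval is diminished.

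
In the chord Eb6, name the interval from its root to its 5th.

perfect fifth

Spelling the chord: Eb–G–Bb–C.
Root = Eb; 5th = Bb.
Counting 5 letters and 7 half steps from Eb gives a perfect fifth.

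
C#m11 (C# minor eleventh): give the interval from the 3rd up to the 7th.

perfect fifth

The chord tones of C#m11 (C# minor eleventh) are C#, E, G#, B, D#, F#.
So we need the interval from E up to B.
Counting 5 letters and 7 half steps from E gives a perfect fifth.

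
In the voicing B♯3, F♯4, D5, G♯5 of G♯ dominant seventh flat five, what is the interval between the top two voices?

augmented 4th

Those voices are D5 and G♯5.
4 letter names make it a fourth; at 6 semitones (a half step wider than perfect) the quality is augmented.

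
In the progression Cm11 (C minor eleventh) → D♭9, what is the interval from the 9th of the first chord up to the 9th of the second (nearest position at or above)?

minor 2nd

The 9th of Cm11 (C minor eleventh) is D; the 9th of D♭9 is E♭.
2 letter names make it a second; at 1 semitone (a half step narrower than major) the quality is minor.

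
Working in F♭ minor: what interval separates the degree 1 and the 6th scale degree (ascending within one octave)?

F♭ natural minor: F♭ G♭ A𝄫 B𝄫 C♭ D𝄫 E𝄫.
The degree 1 is F♭ and the scale degree 6 is D𝄫.
F♭ up to D𝄫 is 8 semitones, a half step narrower than a major sixth, so the interval is minor.

minor 6th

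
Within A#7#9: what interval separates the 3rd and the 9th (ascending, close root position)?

M7

A# dominant seventh sharp nine is spelled A# C## E# G# B##.
The 3rd is C## and the 9th is B##.
Counting 7 letters and 11 half steps from C## gives a major seventh.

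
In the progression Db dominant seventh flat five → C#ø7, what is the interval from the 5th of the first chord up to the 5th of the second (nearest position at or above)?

augmented 7th

The 5th of Db dominant seventh flat five is Abb; the 5th of C#ø7 is G.
From Abb to G: 12 semitones over a seventh = augmented.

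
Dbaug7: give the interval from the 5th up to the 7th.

Spelling the chord: Db, F, A, Cb.
The 5th is A and the 7th is Cb.
From A to Cb: 2 semitones over a third = diminished.

diminished third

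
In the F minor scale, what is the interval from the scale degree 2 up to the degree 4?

m3

The scale runs F G A♭ B♭ C D♭ E♭.
Scale degree 2 = G; 4th degree = B♭.
3 letter names make it a third; at 3 semitones (a half step narrower than major) the quality is minor.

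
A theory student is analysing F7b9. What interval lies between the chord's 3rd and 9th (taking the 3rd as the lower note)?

F dominant seventh flat nine: F-A-C-E♭-G♭.
The 3rd is A and the 9th is G♭.
7 letter names make it a seventh; at 9 semitones (a whole step narrower than major) the quality is diminished.

diminished 7th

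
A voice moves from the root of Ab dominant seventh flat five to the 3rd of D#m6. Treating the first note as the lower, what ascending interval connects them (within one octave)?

The root of Ab dominant seventh flat five is Ab; the 3rd of D#m6 is F#.
6 letter names make it a sixth; at 10 semitones (a half step wider than major) the quality is augmented.

augmented sixth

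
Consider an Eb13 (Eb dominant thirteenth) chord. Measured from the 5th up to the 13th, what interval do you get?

The chord tones of Eb13 (Eb dominant thirteenth) are Eb, G, Bb, Db, F, C.
The 5th is Bb and the 13th is C.
From Bb to C is 14 semitones, exactly the major ninth.

major ninth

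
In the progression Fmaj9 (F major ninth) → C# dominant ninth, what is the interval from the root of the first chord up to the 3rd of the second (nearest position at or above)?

augmented seventh

The root of Fmaj9 (F major ninth) is F; the 3rd of C# dominant ninth is E#.
7 letter names make it a seventh; at 12 semitones (a half step wider than major) the quality is augmented.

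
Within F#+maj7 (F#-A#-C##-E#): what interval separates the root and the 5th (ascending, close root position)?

A5

The root is F# and the 5th is C##.
From F# to C##: 8 semitones over a fifth = augmented.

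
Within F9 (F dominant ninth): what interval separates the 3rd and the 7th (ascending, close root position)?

diminished fifth

Spelling the chord: F-A-C-Eb-G.
The 3rd is A and the 7th is Eb.
5 letter names make it a fifth; at 6 semitones (a half step narrower than perfect) the quality is diminished.
That tritone between 3rd and 7th is what gives the dominant seventh its pull toward resolution.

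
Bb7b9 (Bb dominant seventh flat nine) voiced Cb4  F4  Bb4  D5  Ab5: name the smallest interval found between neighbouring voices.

major 3rd

Adjacent intervals: Cb4→F4 = augmented fourth; F4→Bb4 = perfect fourth; Bb4→D5 = major third; D5→Ab5 = diminished fifth.
The smallest is Bb4 to D5, a major third (4 semitones).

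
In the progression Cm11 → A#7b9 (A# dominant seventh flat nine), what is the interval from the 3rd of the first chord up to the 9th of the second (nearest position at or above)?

The 3rd of Cm11 is Eb; the 9th of A#7b9 (A# dominant seventh flat nine) is B.
From Eb to B: 8 semitones over a fifth = augmented.

augmented fifth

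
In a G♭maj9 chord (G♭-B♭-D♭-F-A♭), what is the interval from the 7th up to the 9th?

That puts F below A♭.
From F to A♭: 3 semitones over a third = minor.

minor 3rd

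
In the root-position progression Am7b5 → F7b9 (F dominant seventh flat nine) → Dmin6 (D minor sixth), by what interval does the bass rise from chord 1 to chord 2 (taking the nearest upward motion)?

minor 6th

The roots are A and F.
6 letter names make it a sixth; at 8 semitones (a half step narrower than major) the quality is minor.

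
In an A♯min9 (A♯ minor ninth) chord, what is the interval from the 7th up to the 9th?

M3

Spelling the chord: A♯-C♯-E♯-G♯-B♯.
The 7th is G♯ and the 9th is B♯.
G♯ up to B♯ spans 3 letter names and 4 semitones — a major third.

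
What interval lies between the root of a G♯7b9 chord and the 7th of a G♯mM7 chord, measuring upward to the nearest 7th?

major seventh

The root of G♯7b9 is G♯; the 7th of G♯mM7 is F𝄪.
Counting 7 letters and 11 half steps from G♯ gives a major seventh.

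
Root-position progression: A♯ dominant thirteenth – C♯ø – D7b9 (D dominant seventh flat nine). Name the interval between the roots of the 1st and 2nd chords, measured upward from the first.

minor third

The roots are A♯ and C♯.
From A♯ to C♯: 3 semitones over a third = minor.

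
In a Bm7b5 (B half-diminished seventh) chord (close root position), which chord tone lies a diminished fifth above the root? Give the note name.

Spelling the chord: B-D-F-A.
The root is B. A diminished fifth above B is F.
F is the chord's 5th.

F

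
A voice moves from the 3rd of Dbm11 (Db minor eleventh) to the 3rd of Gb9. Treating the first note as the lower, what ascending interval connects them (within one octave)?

augmented 4th

Dbm11 (Db minor eleventh) has Fb as its 3rd, and Gb9 has Bb as its 3rd.
From Fb to Bb: 6 semitones over a fourth = augmented.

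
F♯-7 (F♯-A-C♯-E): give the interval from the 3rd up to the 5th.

major third

That puts A below C♯.
From A to C♯ is 4 semitones, exactly the major third.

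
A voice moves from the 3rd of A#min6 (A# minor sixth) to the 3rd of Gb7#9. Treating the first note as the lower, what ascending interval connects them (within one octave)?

diminished seventh

The 3rd of A#min6 (A# minor sixth) is C#; the 3rd of Gb7#9 is Bb.
C# up to Bb is 9 semitones, a whole step narrower than a major seventh, so the interval is diminished.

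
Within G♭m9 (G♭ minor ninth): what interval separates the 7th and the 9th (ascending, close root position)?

G♭m9 is spelled G♭-B𝄫-D♭-F♭-A♭.
The 7th is F♭ and the 9th is A♭.
From F♭ to A♭ is 4 semitones, exactly the major third.

major 3rd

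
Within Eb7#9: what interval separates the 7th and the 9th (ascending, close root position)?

The chord tones of Eb7#9 are Eb–G–Bb–Db–F#.
The 7th is Db and the 9th is F#.
Db up to F# is 5 semitones, a half step wider than a major third, so the interval is augmented.

augmented third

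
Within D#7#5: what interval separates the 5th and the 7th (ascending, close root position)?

D#7#5 (D# augmented seventh) is spelled D# F## A## C#.
5th = A##; 7th = C#.
A## up to C# is 2 semitones, a whole step narrower than a major third, so the interval is diminished.

d3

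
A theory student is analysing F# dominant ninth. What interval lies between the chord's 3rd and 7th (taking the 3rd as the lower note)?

The chord tones of F#9 are F#-A#-C#-E-G#.
So we need the interval from A# up to E.
A# up to E is 6 semitones, a half step narrower than a perfect fifth, so the interval is diminished.

diminished fifth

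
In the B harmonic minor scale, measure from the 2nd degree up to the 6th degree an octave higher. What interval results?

The scale runs B C♯ D E F♯ G A♯.
2nd degree = C♯; 6th degree (up an octave) = G.
12 letter names make it a twelfth; at 18 semitones (a half step narrower than perfect) the quality is diminished.

diminished twelfth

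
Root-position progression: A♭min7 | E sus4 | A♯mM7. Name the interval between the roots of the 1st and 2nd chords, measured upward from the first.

The roots are A♭ and E.
From A♭ to E: 8 semitones over a fifth = augmented.

augmented fifth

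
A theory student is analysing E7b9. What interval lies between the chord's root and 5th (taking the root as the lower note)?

The chord tones of E dominant seventh flat nine are E, G#, B, D, F.
Root = E; 5th = B.
E up to B spans 5 letter names and 7 semitones — a perfect fifth.

perfect fifth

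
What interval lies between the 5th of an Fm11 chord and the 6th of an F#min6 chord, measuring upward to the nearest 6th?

Fm11 has C as its 5th, and F#min6 has D# as its 6th.
From C to D#: 3 semitones over a second = augmented.

augmented 2nd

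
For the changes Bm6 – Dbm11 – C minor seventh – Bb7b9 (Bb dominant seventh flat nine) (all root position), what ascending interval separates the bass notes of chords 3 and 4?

minor seventh

The roots are C and Bb.
C up to Bb is 10 semitones, a half step narrower than a major seventh, so the interval is minor.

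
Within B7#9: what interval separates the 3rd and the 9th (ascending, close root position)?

major 7th

B7#9 (B dominant seventh sharp nine) is spelled B-D#-F#-A-C##.
3rd = D#; 9th = C##.
From D# to C## is 11 semitones, exactly the major seventh.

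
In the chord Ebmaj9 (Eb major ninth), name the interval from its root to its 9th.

Ebmaj9 (Eb major ninth) is spelled Eb G Bb D F.
The root is Eb and the 9th is F.
From Eb to F is 14 semitones, exactly the major ninth.

M9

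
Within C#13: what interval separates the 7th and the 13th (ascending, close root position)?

The chord tones of C#13 are C# E# G# B D# A#.
The 7th is B and the 13th is A#.
Counting 7 letters and 11 half steps from B gives a major seventh.

major 7th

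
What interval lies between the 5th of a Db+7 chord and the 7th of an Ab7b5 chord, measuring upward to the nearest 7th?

diminished 7th

The 5th of Db+7 is A; the 7th of Ab7b5 is Gb.
7 letter names make it a seventh; at 9 semitones (a whole step narrower than major) the quality is diminished.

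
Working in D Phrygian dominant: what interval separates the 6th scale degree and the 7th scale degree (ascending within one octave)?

major second

Spelling D Phrygian dominant: D Eb F# G A Bb C.
6th scale degree = Bb; degree 7 = C.
Counting 2 letters and 2 half steps from Bb gives a major second.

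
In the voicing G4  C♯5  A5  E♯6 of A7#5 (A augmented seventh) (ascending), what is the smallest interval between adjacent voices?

Adjacent intervals: G4→C♯5 = augmented fourth; C♯5→A5 = minor sixth; A5→E♯6 = augmented fifth.
The smallest is G4 to C♯5, an augmented fourth (6 semitones).

augmented fourth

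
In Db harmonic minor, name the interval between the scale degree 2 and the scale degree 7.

Spelling Db harmonic minor: Db Eb Fb Gb Ab Bbb C.
That puts Eb below C.
Counting 6 letters and 9 half steps from Eb gives a major sixth.

major sixth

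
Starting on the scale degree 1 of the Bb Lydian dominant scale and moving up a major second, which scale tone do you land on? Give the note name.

C

The scale is Bb C D E F G Ab.
The scale degree 1 is Bb; a major second above that is C — scale degree 2.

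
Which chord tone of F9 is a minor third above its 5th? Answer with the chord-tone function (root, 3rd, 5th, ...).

Spelling the chord: F–A–C–Eb–G.
The 5th is C. A minor third above C is Eb.
Eb is the chord's 7th.

7th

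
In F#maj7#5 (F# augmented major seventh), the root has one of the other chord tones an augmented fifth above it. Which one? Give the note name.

C##

F#maj7#5 is spelled F#-A#-C##-E#.
The root is F#. An augmented fifth above F# is C##.
C## is the chord's 5th.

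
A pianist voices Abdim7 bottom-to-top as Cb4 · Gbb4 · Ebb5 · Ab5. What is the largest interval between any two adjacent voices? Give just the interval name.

major sixth

Adjacent intervals: Cb4→Gbb4 = diminished fifth; Gbb4→Ebb5 = major sixth; Ebb5→Ab5 = augmented fourth.
The largest is Gbb4 to Ebb5, a major sixth (9 semitones).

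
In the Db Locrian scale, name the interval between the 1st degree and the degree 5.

Spelling the Db Locrian scale: Db Ebb Fb Gb Abb Bbb Cb.
So we need the interval from Db up to Abb.
5 letter names make it a fifth; at 6 semitones (a half step narrower than perfect) the quality is diminished.

d5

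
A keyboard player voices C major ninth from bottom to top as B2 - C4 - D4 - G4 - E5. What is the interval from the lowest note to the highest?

The outer voices are B2 and E5.
From B to E is 29 semitones, exactly the perfect 18th.

perfect 18th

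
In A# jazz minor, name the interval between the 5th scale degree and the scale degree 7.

Spelling A# jazz minor: A# B# C# D# E# F## G##.
So we need the interval from E# up to G##.
Counting 3 letters and 4 half steps from E# gives a major third.

major third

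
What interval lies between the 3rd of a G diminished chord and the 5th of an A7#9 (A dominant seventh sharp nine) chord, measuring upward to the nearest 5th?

augmented fourth

The 3rd of G diminished is Bb; the 5th of A7#9 (A dominant seventh sharp nine) is E.
4 letter names make it a fourth; at 6 semitones (a half step wider than perfect) the quality is augmented.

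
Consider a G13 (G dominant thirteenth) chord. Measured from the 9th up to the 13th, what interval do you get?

perfect fifth

The chord tones of G13 are G B D F A E.
So we need the interval from A up to E.
Counting 5 letters and 7 half steps from A gives a perfect fifth.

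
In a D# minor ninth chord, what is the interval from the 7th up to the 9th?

The chord tones of D#min9 are D# F# A# C# E#.
The 7th is C# and the 9th is E#.
C# up to E# spans 3 letter names and 4 semitones — a major third.

major third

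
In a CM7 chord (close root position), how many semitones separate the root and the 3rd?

C major seventh: C E G B.
C to E is a major third: 4 semitones.

4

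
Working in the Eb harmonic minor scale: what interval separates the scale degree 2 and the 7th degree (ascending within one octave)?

Spelling the Eb harmonic minor scale: Eb F Gb Ab Bb Cb D.
So we need the interval from F up to D.
F up to D spans 6 letter names and 9 semitones — a major sixth.

major 6th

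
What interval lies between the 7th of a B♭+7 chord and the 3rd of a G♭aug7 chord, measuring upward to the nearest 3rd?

The 7th of B♭+7 is A♭; the 3rd of G♭aug7 is B♭.
Counting 2 letters and 2 half steps from A♭ gives a major second.

major second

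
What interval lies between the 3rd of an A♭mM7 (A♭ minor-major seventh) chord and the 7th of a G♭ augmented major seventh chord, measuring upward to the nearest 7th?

augmented fourth

A♭mM7 (A♭ minor-major seventh) has C♭ as its 3rd, and G♭ augmented major seventh has F as its 7th.
C♭ up to F is 6 semitones, a half step wider than a perfect fourth, so the interval is augmented.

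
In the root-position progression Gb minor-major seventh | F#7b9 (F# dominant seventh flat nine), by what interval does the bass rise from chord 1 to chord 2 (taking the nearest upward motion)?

A7

The roots are Gb and F#.
Gb up to F# is 12 semitones, a half step wider than a major seventh, so the interval is augmented.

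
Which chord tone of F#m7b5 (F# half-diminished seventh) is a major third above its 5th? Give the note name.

E

Spelling the chord: F#–A–C–E.
The 5th is C. A major third above C is E.
E is the chord's 7th.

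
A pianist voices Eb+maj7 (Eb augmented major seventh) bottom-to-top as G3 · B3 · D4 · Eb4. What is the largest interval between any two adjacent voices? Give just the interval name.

major 3rd

Adjacent intervals: G3→B3 = major third; B3→D4 = minor third; D4→Eb4 = minor second.
The largest is G3 to B3, a major third (4 semitones).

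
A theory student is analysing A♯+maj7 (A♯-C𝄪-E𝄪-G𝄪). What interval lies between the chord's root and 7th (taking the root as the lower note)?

M7

So we need the interval from A♯ up to G𝄪.
Counting 7 letters and 11 half steps from A♯ gives a major seventh.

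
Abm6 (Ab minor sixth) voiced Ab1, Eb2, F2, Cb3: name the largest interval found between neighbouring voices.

perfect fifth

Adjacent intervals: Ab1→Eb2 = perfect fifth; Eb2→F2 = major second; F2→Cb3 = diminished fifth.
The largest is Ab1 to Eb2, a perfect fifth (7 semitones).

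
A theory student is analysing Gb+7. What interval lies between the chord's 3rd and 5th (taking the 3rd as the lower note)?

The chord tones of Gb7#5 (Gb augmented seventh) are Gb Bb D Fb.
The 3rd is Bb and the 5th is D.
Counting 3 letters and 4 half steps from Bb gives a major third.

major third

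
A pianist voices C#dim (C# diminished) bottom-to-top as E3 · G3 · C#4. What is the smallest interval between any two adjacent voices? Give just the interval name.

Adjacent intervals: E3→G3 = minor third; G3→C#4 = augmented fourth.
The smallest is E3 to G3, a minor third (3 semitones).

minor 3rd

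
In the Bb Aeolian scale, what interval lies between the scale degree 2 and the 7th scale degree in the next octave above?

m13

Spelling the Bb Aeolian scale: Bb C Db Eb F Gb Ab.
The scale degree 2 is C and the 7th scale degree (up an octave) is Ab.
C up to Ab is 20 semitones, a half step narrower than a major thirteenth, so the interval is minor.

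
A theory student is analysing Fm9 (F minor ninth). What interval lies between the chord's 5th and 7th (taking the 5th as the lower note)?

m3

Fmin9: F Ab C Eb G.
5th = C; 7th = Eb.
C up to Eb is 3 semitones, a half step narrower than a major third, so the interval is minor.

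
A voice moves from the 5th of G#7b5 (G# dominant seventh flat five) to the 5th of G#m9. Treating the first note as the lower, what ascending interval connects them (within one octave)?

G#7b5 (G# dominant seventh flat five) has D as its 5th, and G#m9 has D# as its 5th.
D up to D# is 1 semitone, a half step wider than a perfect unison, so the interval is augmented.

augmented unison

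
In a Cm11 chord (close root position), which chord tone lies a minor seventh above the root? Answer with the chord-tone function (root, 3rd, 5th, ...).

7th

Cm11: C, E♭, G, B♭, D, F.
The root is C. A minor seventh above C is B♭.
B♭ is the chord's 7th.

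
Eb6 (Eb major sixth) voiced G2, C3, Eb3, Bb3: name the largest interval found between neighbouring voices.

Adjacent intervals: G2→C3 = perfect fourth; C3→Eb3 = minor third; Eb3→Bb3 = perfect fifth.
The largest is Eb3 to Bb3, a perfect fifth (7 semitones).

perfect fifth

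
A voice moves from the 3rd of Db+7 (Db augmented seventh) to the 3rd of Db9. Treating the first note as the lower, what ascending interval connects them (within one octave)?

Db+7 (Db augmented seventh) has F as its 3rd, and Db9 has F as its 3rd.
Counting 1 letters and 0 half steps from F gives a perfect unison.

perfect 1st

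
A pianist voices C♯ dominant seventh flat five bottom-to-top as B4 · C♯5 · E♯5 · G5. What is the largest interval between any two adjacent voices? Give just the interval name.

major 3rd

Adjacent intervals: B4→C♯5 = major second; C♯5→E♯5 = major third; E♯5→G5 = diminished third.
The largest is C♯5 to E♯5, a major third (4 semitones).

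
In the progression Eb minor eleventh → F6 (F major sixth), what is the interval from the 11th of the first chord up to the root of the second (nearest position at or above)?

major sixth

Eb minor eleventh has Ab as its 11th, and F6 (F major sixth) has F as its root.
Ab up to F spans 6 letter names and 9 semitones — a major sixth.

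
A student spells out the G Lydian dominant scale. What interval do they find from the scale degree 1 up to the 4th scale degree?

Spelling the G Lydian dominant scale: G A B C# D E F.
Scale degree 1 = G; degree 4 = C#.
From G to C#: 6 semitones over a fourth = augmented.

A4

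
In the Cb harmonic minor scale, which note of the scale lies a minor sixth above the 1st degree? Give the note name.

The scale is Cb Db Ebb Fb Gb Abb Bb.
The 1st degree is Cb; a minor sixth above that is Abb — scale degree 6.

Abb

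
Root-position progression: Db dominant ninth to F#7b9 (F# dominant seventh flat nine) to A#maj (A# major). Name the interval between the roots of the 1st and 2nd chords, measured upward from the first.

The roots are Db and F#.
3 letter names make it a third; at 5 semitones (a half step wider than major) the quality is augmented.

augmented 3rd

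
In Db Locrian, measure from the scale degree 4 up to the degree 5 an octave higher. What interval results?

Spelling Db Locrian: Db Ebb Fb Gb Abb Bbb Cb.
Scale degree 4 = Gb; 5th degree (up an octave) = Abb.
9 letter names make it a ninth; at 13 semitones (a half step narrower than major) the quality is minor.

minor 9th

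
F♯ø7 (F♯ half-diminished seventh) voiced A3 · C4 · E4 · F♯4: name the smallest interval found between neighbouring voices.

Adjacent intervals: A3→C4 = minor third; C4→E4 = major third; E4→F♯4 = major second.
The smallest is E4 to F♯4, a major second (2 semitones).

major 2nd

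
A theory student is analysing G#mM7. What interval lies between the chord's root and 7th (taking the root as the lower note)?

major seventh

G#mM7 (G# minor-major seventh) is spelled G#, B, D#, F##.
So we need the interval from G# up to F##.
Counting 7 letters and 11 half steps from G# gives a major seventh.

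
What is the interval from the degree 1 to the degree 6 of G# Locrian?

minor sixth

The scale runs G# A B C# D E F#.
That puts G# below E.
6 letter names make it a sixth; at 8 semitones (a half step narrower than major) the quality is minor.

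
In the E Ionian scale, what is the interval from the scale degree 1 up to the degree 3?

E major: E F# G# A B C# D#.
So we need the interval from E up to G#.
E up to G# spans 3 letter names and 4 semitones — a major third.

M3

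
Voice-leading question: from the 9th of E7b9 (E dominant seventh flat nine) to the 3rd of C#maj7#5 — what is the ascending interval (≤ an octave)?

augmented 7th

E7b9 (E dominant seventh flat nine) has F as its 9th, and C#maj7#5 has E# as its 3rd.
From F to E#: 12 semitones over a seventh = augmented.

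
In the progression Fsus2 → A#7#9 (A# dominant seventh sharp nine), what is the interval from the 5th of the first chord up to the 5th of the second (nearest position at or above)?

augmented third

The 5th of Fsus2 is C; the 5th of A#7#9 (A# dominant seventh sharp nine) is E#.
From C to E#: 5 semitones over a third = augmented.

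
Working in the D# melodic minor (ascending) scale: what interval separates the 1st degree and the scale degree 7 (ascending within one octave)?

major seventh

The scale runs D# E# F# G# A# B# C##.
So we need the interval from D# up to C##.
Counting 7 letters and 11 half steps from D# gives a major seventh.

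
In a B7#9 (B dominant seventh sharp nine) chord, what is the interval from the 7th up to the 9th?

augmented third

B7#9 (B dominant seventh sharp nine) is spelled B–D#–F#–A–C##.
The 7th is A and the 9th is C##.
A up to C## is 5 semitones, a half step wider than a major third, so the interval is augmented.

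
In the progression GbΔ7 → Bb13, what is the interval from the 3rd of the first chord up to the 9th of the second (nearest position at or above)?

The 3rd of GbΔ7 is Bb; the 9th of Bb13 is C.
Bb up to C spans 2 letter names and 2 semitones — a major second.

major second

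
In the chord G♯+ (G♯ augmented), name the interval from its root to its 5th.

G♯aug (G♯ augmented): G♯, B♯, D𝄪.
So we need the interval from G♯ up to D𝄪.
From G♯ to D𝄪: 8 semitones over a fifth = augmented.

augmented fifth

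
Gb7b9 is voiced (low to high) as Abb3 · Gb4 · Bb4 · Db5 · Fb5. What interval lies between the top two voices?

m3

Those voices are Db5 and Fb5.
3 letter names make it a third; at 3 semitones (a half step narrower than major) the quality is minor.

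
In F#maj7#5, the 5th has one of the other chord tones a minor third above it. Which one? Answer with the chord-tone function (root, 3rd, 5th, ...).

The chord tones of F#maj7#5 are F# A# C## E#.
The 5th is C##. A minor third above C## is E#.
E# is the chord's 7th.

7th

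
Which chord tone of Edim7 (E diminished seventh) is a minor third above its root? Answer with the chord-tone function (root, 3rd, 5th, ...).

E diminished seventh: E-G-B♭-D♭.
The root is E. A minor third above E is G.
G is the chord's 3rd.

3rd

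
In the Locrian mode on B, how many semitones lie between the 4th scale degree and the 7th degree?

5

The scale is B C D E F G A.
E up to A is a perfect fourth — 5 semitones.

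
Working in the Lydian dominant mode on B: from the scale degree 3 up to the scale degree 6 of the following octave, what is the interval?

perfect 11th

B lydian dominant: B C# D# E# F# G# A.
So we need the interval from D# up to G#.
From D# to G# is 17 semitones, exactly the perfect eleventh.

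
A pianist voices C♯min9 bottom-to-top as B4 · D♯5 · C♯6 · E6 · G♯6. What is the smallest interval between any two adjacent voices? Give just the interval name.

Adjacent intervals: B4→D♯5 = major third; D♯5→C♯6 = minor seventh; C♯6→E6 = minor third; E6→G♯6 = major third.
The smallest is C♯6 to E6, a minor third (3 semitones).

minor 3rd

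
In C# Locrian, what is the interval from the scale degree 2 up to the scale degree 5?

perfect 4th

C# locrian: C# D E F# G A B.
The scale degree 2 is D and the scale degree 5 is G.
Counting 4 letters and 5 half steps from D gives a perfect fourth.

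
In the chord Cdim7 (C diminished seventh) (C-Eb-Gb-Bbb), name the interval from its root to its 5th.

diminished fifth

That puts C below Gb.
5 letter names make it a fifth; at 6 semitones (a half step narrower than perfect) the quality is diminished.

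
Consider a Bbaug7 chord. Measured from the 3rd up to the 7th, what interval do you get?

diminished 5th

Bb7#5 (Bb augmented seventh) is spelled Bb-D-F#-Ab.
3rd = D; 7th = Ab.
From D to Ab: 6 semitones over a fifth = diminished.
This 3–7 tritone is the characteristic tension at the heart of the dominant sound.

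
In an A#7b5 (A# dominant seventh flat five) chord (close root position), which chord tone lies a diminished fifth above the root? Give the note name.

A#7b5 (A# dominant seventh flat five) is spelled A#, C##, E, G#.
The root is A#. A diminished fifth above A# is E.
E is the chord's 5th.

E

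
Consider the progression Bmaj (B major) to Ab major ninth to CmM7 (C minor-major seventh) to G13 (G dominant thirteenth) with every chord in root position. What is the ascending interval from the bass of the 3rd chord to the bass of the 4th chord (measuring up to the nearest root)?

perfect fifth

The roots are C and G.
Counting 5 letters and 7 half steps from C gives a perfect fifth.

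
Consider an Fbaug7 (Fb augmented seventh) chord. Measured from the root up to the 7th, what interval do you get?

minor 7th

Fb7#5 is spelled Fb Ab C Ebb.
So we need the interval from Fb up to Ebb.
Fb up to Ebb is 10 semitones, a half step narrower than a major seventh, so the interval is minor.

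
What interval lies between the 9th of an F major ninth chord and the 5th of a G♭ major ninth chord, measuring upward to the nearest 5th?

diminished fifth

The 9th of F major ninth is G; the 5th of G♭ major ninth is D♭.
G up to D♭ is 6 semitones, a half step narrower than a perfect fifth, so the interval is diminished.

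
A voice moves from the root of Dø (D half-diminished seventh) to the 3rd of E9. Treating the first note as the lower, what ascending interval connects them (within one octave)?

augmented fourth

Dø (D half-diminished seventh) has D as its root, and E9 has G♯ as its 3rd.
4 letter names make it a fourth; at 6 semitones (a half step wider than perfect) the quality is augmented.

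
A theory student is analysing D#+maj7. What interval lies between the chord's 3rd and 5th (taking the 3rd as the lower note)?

Spelling the chord: D#, F##, A##, C##.
The 3rd is F## and the 5th is A##.
F## up to A## spans 3 letter names and 4 semitones — a major third.

major third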